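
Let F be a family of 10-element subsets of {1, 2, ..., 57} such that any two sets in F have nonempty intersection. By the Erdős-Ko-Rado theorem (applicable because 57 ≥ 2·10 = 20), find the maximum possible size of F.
max |F| = C(56, 9) = 7575968400

The Erdős-Ko-Rado theorem states: for n ≥ 2k, an intersecting family of k-subsets of an n-element set has size at most C(n − 1, k − 1), with equality for 'star' families {A ⊆ [n] : |A| = k, i ∈ A} (fix an element i). For n = 57, k = 10: C(56, 9) = 7575968400.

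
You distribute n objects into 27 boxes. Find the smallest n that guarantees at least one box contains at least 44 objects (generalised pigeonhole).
n = (44 − 1)·27 + 1 = 1162

By the generalised pigeonhole principle, to guarantee some box contains ≥ r objects we need more than (r − 1) · k objects total. Threshold: n = (r − 1) · k + 1. With r = 44 and k = 27: n = 43 · 27 + 1 = 1161 + 1 = 1162. For n = 1161 = 43 · 27, we can put exactly 43 objects in every box, avoiding 44 in any single one — so 1162 is tight.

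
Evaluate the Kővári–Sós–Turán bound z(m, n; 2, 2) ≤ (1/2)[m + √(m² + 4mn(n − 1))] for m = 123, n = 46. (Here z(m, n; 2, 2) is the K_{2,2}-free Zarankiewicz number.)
z(123, 46; 2, 2) ≤ (1/2)[123 + √(123² + 4·123·46·45)] = (1/2)[123 + √1033569] = 569.823

Kővári–Sós–Turán: let r_1, ..., r_123 be the row sums and z = Σ r_i the total number of 1s. Each pair of columns can share at most one row with both entries 1 (else a 2×2 all-ones block appears), so Σ_i C(r_i, 2) ≤ C(46, 2) = 1035. By convexity Σ_i C(r_i, 2) ≥ 123·C(z/123, 2) = z(z − 123)/(2·123), giving z² − 123z − 123·46·45 ≤ 0 and hence z ≤ (1/2)[123 + √(15129 + 4·254610)] = (1/2)[123 + √1033569] ≈ (1/2)(123 + 1016.646) = 569.823.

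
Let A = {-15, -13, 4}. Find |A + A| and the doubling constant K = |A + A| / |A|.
K = |A + A| / |A| = 6/3 = 2

Enumerate A + A = {a + b : a, b ∈ A}. With |A| = 3, there are |A|^2 = 9 ordered sum pairs; collecting distinct values, A + A = {-30, -28, -26, -11, -9, 8}, so |A + A| = 6. Thus K = 6/3 = 2. For comparison, the minimum possible |A + A| over all 3-element sets is 2·3 − 1 = 5 (so min K = 5/3), attained only by arithmetic progressions.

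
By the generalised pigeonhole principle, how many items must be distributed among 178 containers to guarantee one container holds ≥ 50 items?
n = (50 − 1)·178 + 1 = 8723

By the generalised pigeonhole principle, to guarantee some box contains ≥ r objects we need more than (r − 1) · k objects total. Threshold: n = (r − 1) · k + 1. With r = 50 and k = 178: n = 49 · 178 + 1 = 8722 + 1 = 8723. For n = 8722 = 49 · 178, we can put exactly 49 objects in every box, avoiding 50 in any single one — so 8723 is tight.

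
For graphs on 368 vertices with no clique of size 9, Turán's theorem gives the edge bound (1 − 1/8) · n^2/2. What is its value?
Turán density bound = (7/8) · 368^2/2 = 59248

Turán's theorem: ex(n, K_{r+1}) is achieved by the complete r-partite Turán graph T(n, r) with parts as balanced as possible, and is at most (1 − 1/r) · n^2/2. For r = 8, n = 368: the density bound is (7/8) · 135424/2 = 59248. Since 8 ∣ 368, the Turán graph T(368, 8) has parts of equal size 46, and its edge count e(T(368, 8)) = 59248 attains the density bound exactly.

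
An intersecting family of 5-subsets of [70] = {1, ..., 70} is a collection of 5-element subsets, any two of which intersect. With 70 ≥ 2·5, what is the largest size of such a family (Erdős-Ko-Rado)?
max |F| = C(69, 4) = 864501

The Erdős-Ko-Rado theorem states: for n ≥ 2k, an intersecting family of k-subsets of an n-element set has size at most C(n − 1, k − 1), with equality for 'star' families {A ⊆ [n] : |A| = k, i ∈ A} (fix an element i). For n = 70, k = 5: C(69, 4) = 864501.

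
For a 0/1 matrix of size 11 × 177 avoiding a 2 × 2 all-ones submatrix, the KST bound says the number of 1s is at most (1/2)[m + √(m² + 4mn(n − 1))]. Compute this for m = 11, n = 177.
z(11, 177; 2, 2) ≤ (1/2)[11 + √(11² + 4·11·177·176)] = (1/2)[11 + √1370809] = 590.9078

Kővári–Sós–Turán: let r_1, ..., r_11 be the row sums and z = Σ r_i the total number of 1s. Each pair of columns can share at most one row with both entries 1 (else a 2×2 all-ones block appears), so Σ_i C(r_i, 2) ≤ C(177, 2) = 15576. By convexity Σ_i C(r_i, 2) ≥ 11·C(z/11, 2) = z(z − 11)/(2·11), giving z² − 11z − 11·177·176 ≤ 0 and hence z ≤ (1/2)[11 + √(121 + 4·342672)] = (1/2)[11 + √1370809] ≈ (1/2)(11 + 1170.8155) = 590.9078.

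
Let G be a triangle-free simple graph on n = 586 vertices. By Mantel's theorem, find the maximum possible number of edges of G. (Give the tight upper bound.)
ex(586, K_3) = ⌊586^2/4⌋ = 85849

Mantel (1907): a triangle-free graph on n vertices has at most ⌊n^2/4⌋ edges, with equality for the complete bipartite graph K_{⌊n/2⌋, ⌈n/2⌉}. For n = 586: ⌊586^2/4⌋ = ⌊343396/4⌋ = 85849. The extremal graph is K_{293, 293}, which has 293·293 = 85849 edges.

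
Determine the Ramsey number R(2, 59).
R(2, 59) = 59

R(2, k) = k for all k ≥ 2: in a 2-colouring of K_k, either some edge is red (a red K_2) or all edges are blue (a blue K_k). And K_{58} coloured all-blue has no blue K_59, so R(2, 59) > 58. Hence R(2, 59) = 59.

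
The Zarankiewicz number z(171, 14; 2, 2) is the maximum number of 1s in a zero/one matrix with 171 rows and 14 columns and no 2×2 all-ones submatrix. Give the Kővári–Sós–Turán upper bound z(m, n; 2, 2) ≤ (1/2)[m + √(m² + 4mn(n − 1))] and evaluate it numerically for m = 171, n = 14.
z(171, 14; 2, 2) ≤ (1/2)[171 + √(171² + 4·171·14·13)] = (1/2)[171 + √153729] = 281.5414

Kővári–Sós–Turán: let r_1, ..., r_171 be the row sums and z = Σ r_i the total number of 1s. Each pair of columns can share at most one row with both entries 1 (else a 2×2 all-ones block appears), so Σ_i C(r_i, 2) ≤ C(14, 2) = 91. By convexity Σ_i C(r_i, 2) ≥ 171·C(z/171, 2) = z(z − 171)/(2·171), giving z² − 171z − 171·14·13 ≤ 0 and hence z ≤ (1/2)[171 + √(29241 + 4·31122)] = (1/2)[171 + √153729] ≈ (1/2)(171 + 392.0829) = 281.5414.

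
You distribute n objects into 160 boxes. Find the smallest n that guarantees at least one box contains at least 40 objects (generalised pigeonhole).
n = (40 − 1)·160 + 1 = 6241

By the generalised pigeonhole principle, to guarantee some box contains ≥ r objects we need more than (r − 1) · k objects total. Threshold: n = (r − 1) · k + 1. With r = 40 and k = 160: n = 39 · 160 + 1 = 6240 + 1 = 6241. For n = 6240 = 39 · 160, we can put exactly 39 objects in every box, avoiding 40 in any single one — so 6241 is tight.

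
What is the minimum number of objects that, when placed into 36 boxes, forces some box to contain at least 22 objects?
n = (22 − 1)·36 + 1 = 757

By the generalised pigeonhole principle, to guarantee some box contains ≥ r objects we need more than (r − 1) · k objects total. Threshold: n = (r − 1) · k + 1. With r = 22 and k = 36: n = 21 · 36 + 1 = 756 + 1 = 757. For n = 756 = 21 · 36, we can put exactly 21 objects in every box, avoiding 22 in any single one — so 757 is tight.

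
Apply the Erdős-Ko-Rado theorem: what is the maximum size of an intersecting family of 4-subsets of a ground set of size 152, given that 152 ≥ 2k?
max |F| = C(151, 3) = 562475

Erdős-Ko-Rado (1961): when n ≥ 2k, max |F| = C(n−1, k−1). The bound is attained by the star {A : i ∈ A} for any fixed i ∈ [n]. Here C(152−1, 4−1) = C(151, 3) = 562475.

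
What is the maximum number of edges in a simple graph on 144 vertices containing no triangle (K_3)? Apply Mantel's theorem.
ex(144, K_3) = ⌊144^2/4⌋ = 5184

Mantel (1907): a triangle-free graph on n vertices has at most ⌊n^2/4⌋ edges, with equality for the complete bipartite graph K_{⌊n/2⌋, ⌈n/2⌉}. For n = 144: ⌊144^2/4⌋ = ⌊20736/4⌋ = 5184. The extremal graph is K_{72, 72}, which has 72·72 = 5184 edges.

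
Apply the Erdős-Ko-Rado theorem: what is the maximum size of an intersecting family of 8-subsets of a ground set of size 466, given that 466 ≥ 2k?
max |F| = C(465, 7) = 891322369585560

The Erdős-Ko-Rado theorem states: for n ≥ 2k, an intersecting family of k-subsets of an n-element set has size at most C(n − 1, k − 1), with equality for 'star' families {A ⊆ [n] : |A| = k, i ∈ A} (fix an element i). For n = 466, k = 8: C(465, 7) = 891322369585560.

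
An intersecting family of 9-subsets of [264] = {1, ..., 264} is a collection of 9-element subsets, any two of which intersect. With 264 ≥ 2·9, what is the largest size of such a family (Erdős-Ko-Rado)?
max |F| = C(263, 8) = 509850594887712

The Erdős-Ko-Rado theorem states: for n ≥ 2k, an intersecting family of k-subsets of an n-element set has size at most C(n − 1, k − 1), with equality for 'star' families {A ⊆ [n] : |A| = k, i ∈ A} (fix an element i). For n = 264, k = 9: C(263, 8) = 509850594887712.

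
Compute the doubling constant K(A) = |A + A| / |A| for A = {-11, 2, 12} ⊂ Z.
K = |A + A| / |A| = 6/3 = 2

Enumerate A + A = {a + b : a, b ∈ A}. With |A| = 3, there are |A|^2 = 9 ordered sum pairs; collecting distinct values, A + A = {-22, -9, 1, 4, 14, 24}, so |A + A| = 6. Thus K = 6/3 = 2. For comparison, the minimum possible |A + A| over all 3-element sets is 2·3 − 1 = 5 (so min K = 5/3), attained only by arithmetic progressions.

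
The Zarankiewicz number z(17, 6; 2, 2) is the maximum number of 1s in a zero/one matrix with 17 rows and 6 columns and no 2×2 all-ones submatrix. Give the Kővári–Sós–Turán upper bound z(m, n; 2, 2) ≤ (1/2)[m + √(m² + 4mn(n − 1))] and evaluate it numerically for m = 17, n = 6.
z(17, 6; 2, 2) ≤ (1/2)[17 + √(17² + 4·17·6·5)] = (1/2)[17 + √2329] = 32.6299

Kővári–Sós–Turán: let r_1, ..., r_17 be the row sums and z = Σ r_i the total number of 1s. Each pair of columns can share at most one row with both entries 1 (else a 2×2 all-ones block appears), so Σ_i C(r_i, 2) ≤ C(6, 2) = 15. By convexity Σ_i C(r_i, 2) ≥ 17·C(z/17, 2) = z(z − 17)/(2·17), giving z² − 17z − 17·6·5 ≤ 0 and hence z ≤ (1/2)[17 + √(289 + 4·510)] = (1/2)[17 + √2329] ≈ (1/2)(17 + 48.2597) = 32.6299.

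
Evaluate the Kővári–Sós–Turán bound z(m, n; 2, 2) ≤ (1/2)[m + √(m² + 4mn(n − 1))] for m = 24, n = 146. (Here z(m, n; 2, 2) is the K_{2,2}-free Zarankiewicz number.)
z(24, 146; 2, 2) ≤ (1/2)[24 + √(24² + 4·24·146·145)] = (1/2)[24 + √2032896] = 724.8983

Kővári–Sós–Turán: let r_1, ..., r_24 be the row sums and z = Σ r_i the total number of 1s. Each pair of columns can share at most one row with both entries 1 (else a 2×2 all-ones block appears), so Σ_i C(r_i, 2) ≤ C(146, 2) = 10585. By convexity Σ_i C(r_i, 2) ≥ 24·C(z/24, 2) = z(z − 24)/(2·24), giving z² − 24z − 24·146·145 ≤ 0 and hence z ≤ (1/2)[24 + √(576 + 4·508080)] = (1/2)[24 + √2032896] ≈ (1/2)(24 + 1425.7966) = 724.8983.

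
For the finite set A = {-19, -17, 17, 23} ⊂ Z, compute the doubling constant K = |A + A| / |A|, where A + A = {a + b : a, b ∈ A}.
K = |A + A| / |A| = 10/4 = 5/2

Enumerate A + A = {a + b : a, b ∈ A}. With |A| = 4, there are |A|^2 = 16 ordered sum pairs; collecting distinct values, A + A = {-38, -36, -34, -2, 0, 4, 6, 34, 40, 46}, so |A + A| = 10. Thus K = 10/4 = 5/2. For comparison, the minimum possible |A + A| over all 4-element sets is 2·4 − 1 = 7 (so min K = 7/4), attained only by arithmetic progressions.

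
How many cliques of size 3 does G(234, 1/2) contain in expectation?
E[# K_3] = C(234, 3) · (1/2)^C(3, 2) = 2108184 / 2^3 = 263523

For each 3-subset S of vertices (there are C(234, 3) = 2108184 such S), let X_S = 1 if S induces a K_3 (all C(3, 2) = 3 edges present). Then P(X_S = 1) = (1/2)^3 = 1/8. By linearity of expectation, E[# K_3] = C(234, 3) · (1/2)^3 = 2108184 / 8 = 263523.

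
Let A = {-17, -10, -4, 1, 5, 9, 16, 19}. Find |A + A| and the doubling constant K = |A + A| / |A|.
K = |A + A| / |A| = 31/8

Enumerate A + A = {a + b : a, b ∈ A}. With |A| = 8, there are |A|^2 = 64 ordered sum pairs; collecting distinct values, A + A = {-34, -27, -21, -20, -16, -14, -12, -9, -8, -5, -3, -1, 1, 2, 5, 6, 9, 10, 12, 14, 15, 17, 18, 20, 21, 24, 25, 28, 32, 35, 38}, so |A + A| = 31. Thus K = 31/8. For comparison, the minimum possible |A + A| over all 8-element sets is 2·8 − 1 = 15 (so min K = 15/8), attained only by arithmetic progressions.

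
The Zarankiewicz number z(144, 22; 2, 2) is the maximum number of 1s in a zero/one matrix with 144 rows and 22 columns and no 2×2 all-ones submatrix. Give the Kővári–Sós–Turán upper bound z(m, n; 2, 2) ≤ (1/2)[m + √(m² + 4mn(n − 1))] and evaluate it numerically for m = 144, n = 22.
z(144, 22; 2, 2) ≤ (1/2)[144 + √(144² + 4·144·22·21)] = (1/2)[144 + √286848] = 339.791

Kővári–Sós–Turán: let r_1, ..., r_144 be the row sums and z = Σ r_i the total number of 1s. Each pair of columns can share at most one row with both entries 1 (else a 2×2 all-ones block appears), so Σ_i C(r_i, 2) ≤ C(22, 2) = 231. By convexity Σ_i C(r_i, 2) ≥ 144·C(z/144, 2) = z(z − 144)/(2·144), giving z² − 144z − 144·22·21 ≤ 0 and hence z ≤ (1/2)[144 + √(20736 + 4·66528)] = (1/2)[144 + √286848] ≈ (1/2)(144 + 535.5819) = 339.791.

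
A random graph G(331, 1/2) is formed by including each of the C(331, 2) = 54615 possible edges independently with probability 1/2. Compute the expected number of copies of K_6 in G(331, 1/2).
E[# K_6] = C(331, 6) · (1/2)^C(6, 2) = 1745197296766 / 2^15 = 872598648383/16384 ≈ 53259194.847595

For each 6-subset S of vertices (there are C(331, 6) = 1745197296766 such S), let X_S = 1 if S induces a K_6 (all C(6, 2) = 15 edges present). Then P(X_S = 1) = (1/2)^15 = 1/32768. By linearity of expectation, E[# K_6] = C(331, 6) · (1/2)^15 = 1745197296766 / 32768 = 872598648383/16384 ≈ 53259194.847595.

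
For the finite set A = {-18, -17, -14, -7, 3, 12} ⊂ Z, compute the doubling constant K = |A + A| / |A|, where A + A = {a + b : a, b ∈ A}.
K = |A + A| / |A| = 20/6 = 10/3

Enumerate A + A = {a + b : a, b ∈ A}. With |A| = 6, there are |A|^2 = 36 ordered sum pairs; collecting distinct values, A + A = {-36, -35, -34, -32, -31, -28, -25, -24, -21, -15, -14, -11, -6, -5, -4, -2, 5, 6, 15, 24}, so |A + A| = 20. Thus K = 20/6 = 10/3. For comparison, the minimum possible |A + A| over all 6-element sets is 2·6 − 1 = 11 (so min K = 11/6), attained only by arithmetic progressions.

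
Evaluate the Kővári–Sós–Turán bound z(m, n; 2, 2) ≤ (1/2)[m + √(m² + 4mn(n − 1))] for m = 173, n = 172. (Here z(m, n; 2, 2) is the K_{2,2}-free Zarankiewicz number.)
z(173, 172; 2, 2) ≤ (1/2)[173 + √(173² + 4·173·172·171)] = (1/2)[173 + √20383033] = 2343.8786

Kővári–Sós–Turán: let r_1, ..., r_173 be the row sums and z = Σ r_i the total number of 1s. Each pair of columns can share at most one row with both entries 1 (else a 2×2 all-ones block appears), so Σ_i C(r_i, 2) ≤ C(172, 2) = 14706. By convexity Σ_i C(r_i, 2) ≥ 173·C(z/173, 2) = z(z − 173)/(2·173), giving z² − 173z − 173·172·171 ≤ 0 and hence z ≤ (1/2)[173 + √(29929 + 4·5088276)] = (1/2)[173 + √20383033] ≈ (1/2)(173 + 4514.7572) = 2343.8786.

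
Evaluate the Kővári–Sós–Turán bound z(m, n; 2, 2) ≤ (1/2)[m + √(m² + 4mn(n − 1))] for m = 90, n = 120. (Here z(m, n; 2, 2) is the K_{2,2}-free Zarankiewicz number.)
z(90, 120; 2, 2) ≤ (1/2)[90 + √(90² + 4·90·120·119)] = (1/2)[90 + √5148900] = 1179.5594

Kővári–Sós–Turán: let r_1, ..., r_90 be the row sums and z = Σ r_i the total number of 1s. Each pair of columns can share at most one row with both entries 1 (else a 2×2 all-ones block appears), so Σ_i C(r_i, 2) ≤ C(120, 2) = 7140. By convexity Σ_i C(r_i, 2) ≥ 90·C(z/90, 2) = z(z − 90)/(2·90), giving z² − 90z − 90·120·119 ≤ 0 and hence z ≤ (1/2)[90 + √(8100 + 4·1285200)] = (1/2)[90 + √5148900] ≈ (1/2)(90 + 2269.1188) = 1179.5594.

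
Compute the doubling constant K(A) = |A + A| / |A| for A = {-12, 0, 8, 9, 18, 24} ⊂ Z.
K = |A + A| / |A| = 20/6 = 10/3

Enumerate A + A = {a + b : a, b ∈ A}. With |A| = 6, there are |A|^2 = 36 ordered sum pairs; collecting distinct values, A + A = {-24, -12, -4, -3, 0, 6, 8, 9, 12, 16, 17, 18, 24, 26, 27, 32, 33, 36, 42, 48}, so |A + A| = 20. Thus K = 20/6 = 10/3. For comparison, the minimum possible |A + A| over all 6-element sets is 2·6 − 1 = 11 (so min K = 11/6), attained only by arithmetic progressions.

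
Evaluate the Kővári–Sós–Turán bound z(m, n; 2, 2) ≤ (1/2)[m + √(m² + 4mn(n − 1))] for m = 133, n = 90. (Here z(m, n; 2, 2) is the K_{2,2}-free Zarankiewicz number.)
z(133, 90; 2, 2) ≤ (1/2)[133 + √(133² + 4·133·90·89)] = (1/2)[133 + √4279009] = 1100.7883

Kővári–Sós–Turán: let r_1, ..., r_133 be the row sums and z = Σ r_i the total number of 1s. Each pair of columns can share at most one row with both entries 1 (else a 2×2 all-ones block appears), so Σ_i C(r_i, 2) ≤ C(90, 2) = 4005. By convexity Σ_i C(r_i, 2) ≥ 133·C(z/133, 2) = z(z − 133)/(2·133), giving z² − 133z − 133·90·89 ≤ 0 and hence z ≤ (1/2)[133 + √(17689 + 4·1065330)] = (1/2)[133 + √4279009] ≈ (1/2)(133 + 2068.5766) = 1100.7883.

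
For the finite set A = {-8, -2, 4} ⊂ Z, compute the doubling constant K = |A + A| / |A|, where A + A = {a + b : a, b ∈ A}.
K = |A + A| / |A| = 5/3

Enumerate A + A = {a + b : a, b ∈ A}. With |A| = 3, there are |A|^2 = 9 ordered sum pairs; collecting distinct values, A + A = {-16, -10, -4, 2, 8}, so |A + A| = 5. Thus K = 5/3. Here |A + A| = 2|A| − 1 = 5, the minimum possible — so K = 5/3 is minimal, which holds iff A is an arithmetic progression.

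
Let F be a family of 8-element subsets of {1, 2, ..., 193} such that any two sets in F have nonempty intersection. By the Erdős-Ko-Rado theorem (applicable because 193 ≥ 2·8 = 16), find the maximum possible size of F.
max |F| = C(192, 7) = 1708566412608

Erdős-Ko-Rado (1961): when n ≥ 2k, max |F| = C(n−1, k−1). The bound is attained by the star {A : i ∈ A} for any fixed i ∈ [n]. Here C(193−1, 8−1) = C(192, 7) = 1708566412608.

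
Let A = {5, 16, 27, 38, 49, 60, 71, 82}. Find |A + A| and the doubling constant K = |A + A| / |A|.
K = |A + A| / |A| = 15/8

Enumerate A + A = {a + b : a, b ∈ A}. With |A| = 8, there are |A|^2 = 64 ordered sum pairs; collecting distinct values, A + A = {10, 21, 32, 43, 54, 65, 76, 87, 98, 109, 120, 131, 142, 153, 164}, so |A + A| = 15. Thus K = 15/8. Here |A + A| = 2|A| − 1 = 15, the minimum possible — so K = 15/8 is minimal, which holds iff A is an arithmetic progression.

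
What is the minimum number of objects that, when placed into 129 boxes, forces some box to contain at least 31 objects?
n = (31 − 1)·129 + 1 = 3871

By the generalised pigeonhole principle, to guarantee some box contains ≥ r objects we need more than (r − 1) · k objects total. Threshold: n = (r − 1) · k + 1. With r = 31 and k = 129: n = 30 · 129 + 1 = 3870 + 1 = 3871. For n = 3870 = 30 · 129, we can put exactly 30 objects in every box, avoiding 31 in any single one — so 3871 is tight.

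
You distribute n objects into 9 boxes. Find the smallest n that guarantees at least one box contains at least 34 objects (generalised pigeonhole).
n = (34 − 1)·9 + 1 = 298

By the generalised pigeonhole principle, to guarantee some box contains ≥ r objects we need more than (r − 1) · k objects total. Threshold: n = (r − 1) · k + 1. With r = 34 and k = 9: n = 33 · 9 + 1 = 297 + 1 = 298. For n = 297 = 33 · 9, we can put exactly 33 objects in every box, avoiding 34 in any single one — so 298 is tight.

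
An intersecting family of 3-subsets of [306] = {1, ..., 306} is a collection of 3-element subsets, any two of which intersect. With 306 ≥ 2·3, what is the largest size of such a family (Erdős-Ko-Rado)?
max |F| = C(305, 2) = 46360

The Erdős-Ko-Rado theorem states: for n ≥ 2k, an intersecting family of k-subsets of an n-element set has size at most C(n − 1, k − 1), with equality for 'star' families {A ⊆ [n] : |A| = k, i ∈ A} (fix an element i). For n = 306, k = 3: C(305, 2) = 46360.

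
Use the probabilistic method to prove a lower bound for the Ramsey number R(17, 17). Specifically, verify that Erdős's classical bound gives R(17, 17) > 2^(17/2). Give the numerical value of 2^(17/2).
2^(17/2) = 362.0387; so R(17, 17) > 362.0387

Colour each edge of K_n uniformly at random with red/blue. The expected number of monochromatic K_17 is C(n, 17) · 2 · 2^(−C(17,2)). If C(n, 17) · 2^(1 − C(17,2)) < 1, then with positive probability no monochromatic K_17 exists, so R(17, 17) > n. The standard estimate C(n, 17) ≤ n^17/17! shows this inequality holds whenever n ≤ 2^(17/2) (since 17! · 2^(C(17,2) − 1) > 2^(17^2/2) ≥ n^17). Hence R(17, 17) > 2^(17/2) = 362.0387.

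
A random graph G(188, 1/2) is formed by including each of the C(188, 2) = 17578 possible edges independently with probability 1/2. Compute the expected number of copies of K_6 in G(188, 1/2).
E[# K_6] = C(188, 6) · (1/2)^C(6, 2) = 56574476596 / 2^15 = 14143619149/8192 ≈ 1726516.009399

For each 6-subset S of vertices (there are C(188, 6) = 56574476596 such S), let X_S = 1 if S induces a K_6 (all C(6, 2) = 15 edges present). Then P(X_S = 1) = (1/2)^15 = 1/32768. By linearity of expectation, E[# K_6] = C(188, 6) · (1/2)^15 = 56574476596 / 32768 = 14143619149/8192 ≈ 1726516.009399.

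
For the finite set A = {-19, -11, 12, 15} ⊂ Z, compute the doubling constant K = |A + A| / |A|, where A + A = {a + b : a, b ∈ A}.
K = |A + A| / |A| = 10/4 = 5/2

Enumerate A + A = {a + b : a, b ∈ A}. With |A| = 4, there are |A|^2 = 16 ordered sum pairs; collecting distinct values, A + A = {-38, -30, -22, -7, -4, 1, 4, 24, 27, 30}, so |A + A| = 10. Thus K = 10/4 = 5/2. For comparison, the minimum possible |A + A| over all 4-element sets is 2·4 − 1 = 7 (so min K = 7/4), attained only by arithmetic progressions.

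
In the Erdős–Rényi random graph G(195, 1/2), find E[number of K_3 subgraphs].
E[# K_3] = C(195, 3) · (1/2)^C(3, 2) = 1216865 / 2^3 = 152108.125

For each 3-subset S of vertices (there are C(195, 3) = 1216865 such S), let X_S = 1 if S induces a K_3 (all C(3, 2) = 3 edges present). Then P(X_S = 1) = (1/2)^3 = 1/8. By linearity of expectation, E[# K_3] = C(195, 3) · (1/2)^3 = 1216865 / 8 = 152108.125.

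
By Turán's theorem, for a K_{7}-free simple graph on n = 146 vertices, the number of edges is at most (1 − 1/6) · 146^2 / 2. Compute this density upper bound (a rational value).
Turán density bound = (5/6) · 146^2/2 = 26645/3 ≈ 8881.6667

Turán's theorem: ex(n, K_{r+1}) is achieved by the complete r-partite Turán graph T(n, r) with parts as balanced as possible, and is at most (1 − 1/r) · n^2/2. For r = 6, n = 146: the density bound is (5/6) · 21316/2 = 26645/3 ≈ 8881.6667. The integer-valued extremum is e(T(146, 6)) = 8881, which is strictly less than the density bound 26645/3 since 6 ∤ 146 (the parts of T(146, 6) cannot all be equal).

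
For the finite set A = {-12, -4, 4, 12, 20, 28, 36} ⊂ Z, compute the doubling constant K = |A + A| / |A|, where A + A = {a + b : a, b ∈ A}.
K = |A + A| / |A| = 13/7

Enumerate A + A = {a + b : a, b ∈ A}. With |A| = 7, there are |A|^2 = 49 ordered sum pairs; collecting distinct values, A + A = {-24, -16, -8, 0, 8, 16, 24, 32, 40, 48, 56, 64, 72}, so |A + A| = 13. Thus K = 13/7. Here |A + A| = 2|A| − 1 = 13, the minimum possible — so K = 13/7 is minimal, which holds iff A is an arithmetic progression.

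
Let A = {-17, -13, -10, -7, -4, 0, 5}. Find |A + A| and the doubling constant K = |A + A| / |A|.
K = |A + A| / |A| = 23/7

Enumerate A + A = {a + b : a, b ∈ A}. With |A| = 7, there are |A|^2 = 49 ordered sum pairs; collecting distinct values, A + A = {-34, -30, -27, -26, -24, -23, -21, -20, -17, -14, -13, -12, -11, -10, -8, -7, -5, -4, -2, 0, 1, 5, 10}, so |A + A| = 23. Thus K = 23/7. For comparison, the minimum possible |A + A| over all 7-element sets is 2·7 − 1 = 13 (so min K = 13/7), attained only by arithmetic progressions.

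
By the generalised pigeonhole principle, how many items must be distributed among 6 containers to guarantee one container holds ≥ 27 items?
n = (27 − 1)·6 + 1 = 157

By the generalised pigeonhole principle, to guarantee some box contains ≥ r objects we need more than (r − 1) · k objects total. Threshold: n = (r − 1) · k + 1. With r = 27 and k = 6: n = 26 · 6 + 1 = 156 + 1 = 157. For n = 156 = 26 · 6, we can put exactly 26 objects in every box, avoiding 27 in any single one — so 157 is tight.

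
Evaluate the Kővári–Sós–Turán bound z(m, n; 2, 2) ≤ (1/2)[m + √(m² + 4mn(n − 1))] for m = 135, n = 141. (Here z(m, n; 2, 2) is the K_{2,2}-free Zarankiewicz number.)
z(135, 141; 2, 2) ≤ (1/2)[135 + √(135² + 4·135·141·140)] = (1/2)[135 + √10677825] = 1701.3471

Kővári–Sós–Turán: let r_1, ..., r_135 be the row sums and z = Σ r_i the total number of 1s. Each pair of columns can share at most one row with both entries 1 (else a 2×2 all-ones block appears), so Σ_i C(r_i, 2) ≤ C(141, 2) = 9870. By convexity Σ_i C(r_i, 2) ≥ 135·C(z/135, 2) = z(z − 135)/(2·135), giving z² − 135z − 135·141·140 ≤ 0 and hence z ≤ (1/2)[135 + √(18225 + 4·2664900)] = (1/2)[135 + √10677825] ≈ (1/2)(135 + 3267.6941) = 1701.3471.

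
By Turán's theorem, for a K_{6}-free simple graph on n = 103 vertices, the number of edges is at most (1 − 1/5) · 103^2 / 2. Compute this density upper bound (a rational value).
Turán density bound = (4/5) · 103^2/2 = 21218/5 ≈ 4243.6

Turán's theorem: ex(n, K_{r+1}) is achieved by the complete r-partite Turán graph T(n, r) with parts as balanced as possible, and is at most (1 − 1/r) · n^2/2. For r = 5, n = 103: the density bound is (4/5) · 10609/2 = 21218/5 ≈ 4243.6. The integer-valued extremum is e(T(103, 5)) = 4243, which is strictly less than the density bound 21218/5 since 5 ∤ 103 (the parts of T(103, 5) cannot all be equal).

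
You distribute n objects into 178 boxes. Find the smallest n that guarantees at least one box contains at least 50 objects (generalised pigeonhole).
n = (50 − 1)·178 + 1 = 8723

By the generalised pigeonhole principle, to guarantee some box contains ≥ r objects we need more than (r − 1) · k objects total. Threshold: n = (r − 1) · k + 1. With r = 50 and k = 178: n = 49 · 178 + 1 = 8722 + 1 = 8723. For n = 8722 = 49 · 178, we can put exactly 49 objects in every box, avoiding 50 in any single one — so 8723 is tight.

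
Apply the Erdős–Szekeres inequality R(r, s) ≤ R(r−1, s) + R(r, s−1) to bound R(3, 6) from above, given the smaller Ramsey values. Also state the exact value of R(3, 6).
R(3, 6) ≤ R(2, 6) + R(3, 5) = 6 + 14 = 20; exact value R(3, 6) = 18.

The Erdős–Szekeres recurrence R(r, s) ≤ R(r−1, s) + R(r, s−1) applied to (r, s) = (3, 6) gives
  R(3, 6) ≤ R(2, 6) + R(3, 5) = 6 + 14 = 20.
(Recall R(2, k) = k and R is symmetric.) The recurrence is not tight here (it gives 20, but the exact value is R(3, 6) = 18); the tight upper bound requires a sharper argument than the simple recurrence, combined with a lower-bound construction on K_{17}.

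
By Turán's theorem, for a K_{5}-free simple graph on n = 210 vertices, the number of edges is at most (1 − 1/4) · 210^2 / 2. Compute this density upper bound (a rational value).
Turán density bound = (3/4) · 210^2/2 = 33075/2 ≈ 16537.5

Turán's theorem: ex(n, K_{r+1}) is achieved by the complete r-partite Turán graph T(n, r) with parts as balanced as possible, and is at most (1 − 1/r) · n^2/2. For r = 4, n = 210: the density bound is (3/4) · 44100/2 = 33075/2 ≈ 16537.5. The integer-valued extremum is e(T(210, 4)) = 16537, which is strictly less than the density bound 33075/2 since 4 ∤ 210 (the parts of T(210, 4) cannot all be equal).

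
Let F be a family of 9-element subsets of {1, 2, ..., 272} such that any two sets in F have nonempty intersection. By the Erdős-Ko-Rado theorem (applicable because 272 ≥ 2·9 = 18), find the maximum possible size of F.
max |F| = C(271, 8) = 650043327026115

Erdős-Ko-Rado (1961): when n ≥ 2k, max |F| = C(n−1, k−1). The bound is attained by the star {A : i ∈ A} for any fixed i ∈ [n]. Here C(272−1, 9−1) = C(271, 8) = 650043327026115.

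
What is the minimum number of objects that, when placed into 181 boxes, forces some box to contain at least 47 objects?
n = (47 − 1)·181 + 1 = 8327

By the generalised pigeonhole principle, to guarantee some box contains ≥ r objects we need more than (r − 1) · k objects total. Threshold: n = (r − 1) · k + 1. With r = 47 and k = 181: n = 46 · 181 + 1 = 8326 + 1 = 8327. For n = 8326 = 46 · 181, we can put exactly 46 objects in every box, avoiding 47 in any single one — so 8327 is tight.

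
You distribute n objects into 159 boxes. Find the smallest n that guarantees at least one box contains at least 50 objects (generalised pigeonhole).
n = (50 − 1)·159 + 1 = 7792

By the generalised pigeonhole principle, to guarantee some box contains ≥ r objects we need more than (r − 1) · k objects total. Threshold: n = (r − 1) · k + 1. With r = 50 and k = 159: n = 49 · 159 + 1 = 7791 + 1 = 7792. For n = 7791 = 49 · 159, we can put exactly 49 objects in every box, avoiding 50 in any single one — so 7792 is tight.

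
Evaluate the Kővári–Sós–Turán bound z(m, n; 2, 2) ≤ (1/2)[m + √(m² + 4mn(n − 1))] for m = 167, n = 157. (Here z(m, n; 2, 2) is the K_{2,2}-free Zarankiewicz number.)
z(167, 157; 2, 2) ≤ (1/2)[167 + √(167² + 4·167·157·156)] = (1/2)[167 + √16388545] = 2107.6384

Kővári–Sós–Turán: let r_1, ..., r_167 be the row sums and z = Σ r_i the total number of 1s. Each pair of columns can share at most one row with both entries 1 (else a 2×2 all-ones block appears), so Σ_i C(r_i, 2) ≤ C(157, 2) = 12246. By convexity Σ_i C(r_i, 2) ≥ 167·C(z/167, 2) = z(z − 167)/(2·167), giving z² − 167z − 167·157·156 ≤ 0 and hence z ≤ (1/2)[167 + √(27889 + 4·4090164)] = (1/2)[167 + √16388545] ≈ (1/2)(167 + 4048.2768) = 2107.6384.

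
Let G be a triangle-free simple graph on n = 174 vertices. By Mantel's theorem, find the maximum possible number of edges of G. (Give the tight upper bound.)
ex(174, K_3) = ⌊174^2/4⌋ = 7569

Mantel (1907): a triangle-free graph on n vertices has at most ⌊n^2/4⌋ edges, with equality for the complete bipartite graph K_{⌊n/2⌋, ⌈n/2⌉}. For n = 174: ⌊174^2/4⌋ = ⌊30276/4⌋ = 7569. The extremal graph is K_{87, 87}, which has 87·87 = 7569 edges.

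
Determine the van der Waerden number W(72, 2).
W(72, 2) = 72 + 1 = 73

A 2-term AP is any pair of integers, so a monochromatic 2-AP exists iff some colour is used at least twice. With 72 colours, the colouring i ↦ i on {1, ..., 72} uses each colour once, avoiding any monochromatic pair, so W(72, 2) > 72. For {1, ..., 73}, pigeonhole forces two integers of the same colour, which form a monochromatic 2-AP. Hence W(72, 2) = 73.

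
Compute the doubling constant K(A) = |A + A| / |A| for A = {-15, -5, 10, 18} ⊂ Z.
K = |A + A| / |A| = 10/4 = 5/2

Enumerate A + A = {a + b : a, b ∈ A}. With |A| = 4, there are |A|^2 = 16 ordered sum pairs; collecting distinct values, A + A = {-30, -20, -10, -5, 3, 5, 13, 20, 28, 36}, so |A + A| = 10. Thus K = 10/4 = 5/2. For comparison, the minimum possible |A + A| over all 4-element sets is 2·4 − 1 = 7 (so min K = 7/4), attained only by arithmetic progressions.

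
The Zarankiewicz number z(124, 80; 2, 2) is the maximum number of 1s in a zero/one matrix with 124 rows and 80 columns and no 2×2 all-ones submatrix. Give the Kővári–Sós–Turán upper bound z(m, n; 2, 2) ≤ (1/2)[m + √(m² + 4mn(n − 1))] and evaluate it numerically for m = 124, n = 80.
z(124, 80; 2, 2) ≤ (1/2)[124 + √(124² + 4·124·80·79)] = (1/2)[124 + √3150096] = 949.4255

Kővári–Sós–Turán: let r_1, ..., r_124 be the row sums and z = Σ r_i the total number of 1s. Each pair of columns can share at most one row with both entries 1 (else a 2×2 all-ones block appears), so Σ_i C(r_i, 2) ≤ C(80, 2) = 3160. By convexity Σ_i C(r_i, 2) ≥ 124·C(z/124, 2) = z(z − 124)/(2·124), giving z² − 124z − 124·80·79 ≤ 0 and hence z ≤ (1/2)[124 + √(15376 + 4·783680)] = (1/2)[124 + √3150096] ≈ (1/2)(124 + 1774.851) = 949.4255.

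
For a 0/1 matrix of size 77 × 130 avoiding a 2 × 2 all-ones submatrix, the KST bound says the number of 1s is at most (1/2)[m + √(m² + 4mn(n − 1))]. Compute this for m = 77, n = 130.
z(77, 130; 2, 2) ≤ (1/2)[77 + √(77² + 4·77·130·129)] = (1/2)[77 + √5171089] = 1175.5014

Kővári–Sós–Turán: let r_1, ..., r_77 be the row sums and z = Σ r_i the total number of 1s. Each pair of columns can share at most one row with both entries 1 (else a 2×2 all-ones block appears), so Σ_i C(r_i, 2) ≤ C(130, 2) = 8385. By convexity Σ_i C(r_i, 2) ≥ 77·C(z/77, 2) = z(z − 77)/(2·77), giving z² − 77z − 77·130·129 ≤ 0 and hence z ≤ (1/2)[77 + √(5929 + 4·1291290)] = (1/2)[77 + √5171089] ≈ (1/2)(77 + 2274.0029) = 1175.5014.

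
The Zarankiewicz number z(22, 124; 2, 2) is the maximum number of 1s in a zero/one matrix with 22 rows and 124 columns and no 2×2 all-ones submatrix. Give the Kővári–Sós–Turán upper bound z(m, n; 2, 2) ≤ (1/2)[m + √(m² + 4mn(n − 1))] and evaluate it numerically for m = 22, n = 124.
z(22, 124; 2, 2) ≤ (1/2)[22 + √(22² + 4·22·124·123)] = (1/2)[22 + √1342660] = 590.366

Kővári–Sós–Turán: let r_1, ..., r_22 be the row sums and z = Σ r_i the total number of 1s. Each pair of columns can share at most one row with both entries 1 (else a 2×2 all-ones block appears), so Σ_i C(r_i, 2) ≤ C(124, 2) = 7626. By convexity Σ_i C(r_i, 2) ≥ 22·C(z/22, 2) = z(z − 22)/(2·22), giving z² − 22z − 22·124·123 ≤ 0 and hence z ≤ (1/2)[22 + √(484 + 4·335544)] = (1/2)[22 + √1342660] ≈ (1/2)(22 + 1158.7321) = 590.366.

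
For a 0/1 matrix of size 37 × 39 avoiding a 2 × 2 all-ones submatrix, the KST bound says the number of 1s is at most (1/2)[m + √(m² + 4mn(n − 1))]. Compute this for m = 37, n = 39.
z(37, 39; 2, 2) ≤ (1/2)[37 + √(37² + 4·37·39·38)] = (1/2)[37 + √220705] = 253.3963

Kővári–Sós–Turán: let r_1, ..., r_37 be the row sums and z = Σ r_i the total number of 1s. Each pair of columns can share at most one row with both entries 1 (else a 2×2 all-ones block appears), so Σ_i C(r_i, 2) ≤ C(39, 2) = 741. By convexity Σ_i C(r_i, 2) ≥ 37·C(z/37, 2) = z(z − 37)/(2·37), giving z² − 37z − 37·39·38 ≤ 0 and hence z ≤ (1/2)[37 + √(1369 + 4·54834)] = (1/2)[37 + √220705] ≈ (1/2)(37 + 469.7925) = 253.3963.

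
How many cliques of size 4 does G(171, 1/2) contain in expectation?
E[# K_4] = C(171, 4) · (1/2)^C(4, 2) = 34389810 / 2^6 = 17194905/32 = 537340.78125

For each 4-subset S of vertices (there are C(171, 4) = 34389810 such S), let X_S = 1 if S induces a K_4 (all C(4, 2) = 6 edges present). Then P(X_S = 1) = (1/2)^6 = 1/64. By linearity of expectation, E[# K_4] = C(171, 4) · (1/2)^6 = 34389810 / 64 = 17194905/32 = 537340.78125.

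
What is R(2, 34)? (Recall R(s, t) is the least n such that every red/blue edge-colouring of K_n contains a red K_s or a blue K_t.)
R(2, 34) = 34

R(2, k) = k for all k ≥ 2: in a 2-colouring of K_k, either some edge is red (a red K_2) or all edges are blue (a blue K_k). And K_{33} coloured all-blue has no blue K_34, so R(2, 34) > 33. Hence R(2, 34) = 34.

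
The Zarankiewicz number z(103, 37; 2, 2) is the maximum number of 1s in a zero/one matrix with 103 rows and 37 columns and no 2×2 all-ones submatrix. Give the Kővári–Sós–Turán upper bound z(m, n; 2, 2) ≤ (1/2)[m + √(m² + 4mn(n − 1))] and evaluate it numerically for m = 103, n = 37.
z(103, 37; 2, 2) ≤ (1/2)[103 + √(103² + 4·103·37·36)] = (1/2)[103 + √559393] = 425.4629

Kővári–Sós–Turán: let r_1, ..., r_103 be the row sums and z = Σ r_i the total number of 1s. Each pair of columns can share at most one row with both entries 1 (else a 2×2 all-ones block appears), so Σ_i C(r_i, 2) ≤ C(37, 2) = 666. By convexity Σ_i C(r_i, 2) ≥ 103·C(z/103, 2) = z(z − 103)/(2·103), giving z² − 103z − 103·37·36 ≤ 0 and hence z ≤ (1/2)[103 + √(10609 + 4·137196)] = (1/2)[103 + √559393] ≈ (1/2)(103 + 747.9258) = 425.4629.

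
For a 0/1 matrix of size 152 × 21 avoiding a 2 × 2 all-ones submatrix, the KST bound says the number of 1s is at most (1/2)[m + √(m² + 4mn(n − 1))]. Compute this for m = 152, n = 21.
z(152, 21; 2, 2) ≤ (1/2)[152 + √(152² + 4·152·21·20)] = (1/2)[152 + √278464] = 339.8484

Kővári–Sós–Turán: let r_1, ..., r_152 be the row sums and z = Σ r_i the total number of 1s. Each pair of columns can share at most one row with both entries 1 (else a 2×2 all-ones block appears), so Σ_i C(r_i, 2) ≤ C(21, 2) = 210. By convexity Σ_i C(r_i, 2) ≥ 152·C(z/152, 2) = z(z − 152)/(2·152), giving z² − 152z − 152·21·20 ≤ 0 and hence z ≤ (1/2)[152 + √(23104 + 4·63840)] = (1/2)[152 + √278464] ≈ (1/2)(152 + 527.6969) = 339.8484.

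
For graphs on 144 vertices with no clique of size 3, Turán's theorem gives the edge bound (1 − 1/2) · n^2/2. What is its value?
Turán density bound = (1/2) · 144^2/2 = 5184

Turán's theorem: ex(n, K_{r+1}) is achieved by the complete r-partite Turán graph T(n, r) with parts as balanced as possible, and is at most (1 − 1/r) · n^2/2. For r = 2, n = 144: the density bound is (1/2) · 20736/2 = 5184. Since 2 ∣ 144, the Turán graph T(144, 2) has parts of equal size 72, and its edge count e(T(144, 2)) = 5184 attains the density bound exactly.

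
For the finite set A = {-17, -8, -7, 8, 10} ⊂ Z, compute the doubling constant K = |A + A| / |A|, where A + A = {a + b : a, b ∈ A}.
K = |A + A| / |A| = 15/5 = 3

Enumerate A + A = {a + b : a, b ∈ A}. With |A| = 5, there are |A|^2 = 25 ordered sum pairs; collecting distinct values, A + A = {-34, -25, -24, -16, -15, -14, -9, -7, 0, 1, 2, 3, 16, 18, 20}, so |A + A| = 15. Thus K = 15/5 = 3. For comparison, the minimum possible |A + A| over all 5-element sets is 2·5 − 1 = 9 (so min K = 9/5), attained only by arithmetic progressions.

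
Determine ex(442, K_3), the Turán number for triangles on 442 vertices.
ex(442, K_3) = ⌊442^2/4⌋ = 48841

Mantel (1907): a triangle-free graph on n vertices has at most ⌊n^2/4⌋ edges, with equality for the complete bipartite graph K_{⌊n/2⌋, ⌈n/2⌉}. For n = 442: ⌊442^2/4⌋ = ⌊195364/4⌋ = 48841. The extremal graph is K_{221, 221}, which has 221·221 = 48841 edges.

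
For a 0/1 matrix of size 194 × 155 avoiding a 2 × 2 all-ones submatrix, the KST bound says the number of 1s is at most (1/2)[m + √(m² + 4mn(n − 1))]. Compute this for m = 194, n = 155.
z(194, 155; 2, 2) ≤ (1/2)[194 + √(194² + 4·194·155·154)] = (1/2)[194 + √18560756] = 2251.1098

Kővári–Sós–Turán: let r_1, ..., r_194 be the row sums and z = Σ r_i the total number of 1s. Each pair of columns can share at most one row with both entries 1 (else a 2×2 all-ones block appears), so Σ_i C(r_i, 2) ≤ C(155, 2) = 11935. By convexity Σ_i C(r_i, 2) ≥ 194·C(z/194, 2) = z(z − 194)/(2·194), giving z² − 194z − 194·155·154 ≤ 0 and hence z ≤ (1/2)[194 + √(37636 + 4·4630780)] = (1/2)[194 + √18560756] ≈ (1/2)(194 + 4308.2196) = 2251.1098.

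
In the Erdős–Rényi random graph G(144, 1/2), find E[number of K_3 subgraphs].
E[# K_3] = C(144, 3) · (1/2)^C(3, 2) = 487344 / 2^3 = 60918

For each 3-subset S of vertices (there are C(144, 3) = 487344 such S), let X_S = 1 if S induces a K_3 (all C(3, 2) = 3 edges present). Then P(X_S = 1) = (1/2)^3 = 1/8. By linearity of expectation, E[# K_3] = C(144, 3) · (1/2)^3 = 487344 / 8 = 60918.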